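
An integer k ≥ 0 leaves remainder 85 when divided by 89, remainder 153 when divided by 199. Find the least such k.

352

From k ≡ 85 (mod 89) write k = 85 + 89t. Substituting into k ≡ 153 (mod 199) gives 89t ≡ 68 (mod 199), and since 89⁻¹ ≡ 161 (mod 199), t ≡ 3. Hence k ≡ 85 + 89·3 = 352 (mod 17711).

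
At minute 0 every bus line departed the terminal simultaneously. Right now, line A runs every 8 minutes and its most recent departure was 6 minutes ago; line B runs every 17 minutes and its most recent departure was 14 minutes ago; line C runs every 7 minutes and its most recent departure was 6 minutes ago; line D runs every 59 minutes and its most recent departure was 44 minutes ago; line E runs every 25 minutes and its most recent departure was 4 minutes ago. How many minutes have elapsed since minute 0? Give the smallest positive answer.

294454

From t ≡ 6 (mod 8) write t = 6 + 8s. Substituting into t ≡ 14 (mod 17) gives 8s ≡ 8 (mod 17), and since 8⁻¹ ≡ 15 (mod 17), s ≡ 1. Hence t ≡ 6 + 8·1 = 14 (mod 136).
From t ≡ 14 (mod 136) write t = 14 + 136s. Substituting into t ≡ 6 (mod 7) gives 136s ≡ 6 (mod 7), and since 3⁻¹ ≡ 5 (mod 7), s ≡ 2. Hence t ≡ 14 + 136·2 = 286 (mod 952).
From t ≡ 286 (mod 952) write t = 286 + 952s. Substituting into t ≡ 44 (mod 59) gives 952s ≡ 53 (mod 59), and since 8⁻¹ ≡ 37 (mod 59), s ≡ 14. Hence t ≡ 286 + 952·14 = 13614 (mod 56168).
From t ≡ 13614 (mod 56168) write t = 13614 + 56168s. Substituting into t ≡ 4 (mod 25) gives 56168s ≡ 15 (mod 25), and since 18⁻¹ ≡ 7 (mod 25), s ≡ 5. Hence t ≡ 13614 + 56168·5 = 294454 (mod 1404200).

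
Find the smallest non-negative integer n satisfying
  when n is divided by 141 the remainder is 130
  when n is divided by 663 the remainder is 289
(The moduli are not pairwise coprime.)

22831

Combine the congruences pairwise.
gcd(141, 663) = 3 and 3 | (289 − 130), so the pair is consistent; merging gives n ≡ 22831 (mod 31161), where 31161 = lcm(141, 663).
The solution is unique modulo lcm(141, 663) = 31161.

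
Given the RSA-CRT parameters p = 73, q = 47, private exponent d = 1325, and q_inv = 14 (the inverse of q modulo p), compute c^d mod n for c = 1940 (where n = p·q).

d_p = d mod (p−1) = 1325 mod 72 = 29; d_q = d mod (q−1) = 37.
m₁ = c^(d_p) mod p: c ≡ 42 (mod 73), and 42^29 mod 73 = 26.
m₂ = c^(d_q) mod q: c ≡ 13 (mod 47), and 13^37 mod 47 = 30.
h = q_inv·(m₁ − m₂) mod p = 14·(26 − 30) mod 73 = 17.
m = m₂ + h·q = 30 + 17·47 = 829.

829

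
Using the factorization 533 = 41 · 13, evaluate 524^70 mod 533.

Mod 41: 524 ≡ 32; by Fermat, exponent reduces to 70 mod 40 = 30; 32^30 ≡ 40 (mod 41).
Mod 13: 524 ≡ 4; by Fermat, exponent reduces to 70 mod 12 = 10; 4^10 ≡ 9 (mod 13).
Combine by CRT: x ≡ 40 (mod 41), x ≡ 9 (mod 13) ⇒ x ≡ 204 (mod 533).

204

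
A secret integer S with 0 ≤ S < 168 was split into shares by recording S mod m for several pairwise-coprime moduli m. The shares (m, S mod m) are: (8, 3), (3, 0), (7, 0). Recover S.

147

The moduli are pairwise coprime; N = 8·3·7 = 168.
N/8 = 21; 21 ≡ 5 (mod 8); 5·5 ≡ 1, so inverse 5.
N/3 = 56; 56 ≡ 2 (mod 3); 2·2 ≡ 1, so inverse 2.
N/7 = 24; 24 ≡ 3 (mod 7); 3·5 ≡ 1, so inverse 5.
S ≡ 3·21·5 + 0·56·2 + 0·24·5 = 315.
315 mod 168 = 147.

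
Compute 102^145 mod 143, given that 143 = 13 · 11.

89

Mod 13: 102 ≡ 11; by Fermat, exponent reduces to 145 mod 12 = 1; 11^1 ≡ 11 (mod 13).
Mod 11: 102 ≡ 3; by Fermat, exponent reduces to 145 mod 10 = 5; 3^5 ≡ 1 (mod 11).
Combine by CRT: x ≡ 11 (mod 13), x ≡ 1 (mod 11) ⇒ x ≡ 89 (mod 143).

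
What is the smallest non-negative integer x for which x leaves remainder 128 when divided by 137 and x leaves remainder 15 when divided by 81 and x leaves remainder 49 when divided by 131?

Combine the congruences pairwise.
From x ≡ 128 (mod 137) write x = 128 + 137t. Substituting into x ≡ 15 (mod 81) gives 137t ≡ 49 (mod 81), and since 56⁻¹ ≡ 68 (mod 81), t ≡ 11. Hence x ≡ 128 + 137·11 = 1635 (mod 11097).
From x ≡ 1635 (mod 11097) write x = 1635 + 11097t. Substituting into x ≡ 49 (mod 131) gives 11097t ≡ 117 (mod 131), and since 93⁻¹ ≡ 31 (mod 131), t ≡ 90. Hence x ≡ 1635 + 11097·90 = 1000365 (mod 1453707).

1000365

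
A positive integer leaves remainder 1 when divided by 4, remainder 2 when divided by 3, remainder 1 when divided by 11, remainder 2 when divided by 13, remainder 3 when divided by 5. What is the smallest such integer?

353

Combine the congruences pairwise.
From n ≡ 1 (mod 4) write n = 1 + 4t. Substituting into n ≡ 2 (mod 3) gives 4t ≡ 1 (mod 3), and since 1⁻¹ ≡ 1 (mod 3), t ≡ 1. Hence n ≡ 1 + 4·1 = 5 (mod 12).
From n ≡ 5 (mod 12) write n = 5 + 12t. Substituting into n ≡ 1 (mod 11) gives 12t ≡ 7 (mod 11), and since 1⁻¹ ≡ 1 (mod 11), t ≡ 7. Hence n ≡ 5 + 12·7 = 89 (mod 132).
From n ≡ 89 (mod 132) write n = 89 + 132t. Substituting into n ≡ 2 (mod 13) gives 132t ≡ 4 (mod 13), and since 2⁻¹ ≡ 7 (mod 13), t ≡ 2. Hence n ≡ 89 + 132·2 = 353 (mod 1716).
From n ≡ 353 (mod 1716) write n = 353 + 1716t. Substituting into n ≡ 3 (mod 5) gives 1716t ≡ 0 (mod 5), and since 1⁻¹ ≡ 1 (mod 5), t ≡ 0. Hence n ≡ 353 + 1716·0 = 353 (mod 8580).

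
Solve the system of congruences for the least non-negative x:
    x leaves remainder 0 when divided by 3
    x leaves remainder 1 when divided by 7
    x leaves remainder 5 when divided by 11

The moduli are pairwise coprime; N = 3·7·11 = 231.
N/3 = 77; 77 ≡ 2 (mod 3); 2·2 ≡ 1, so inverse 2.
N/7 = 33; 33 ≡ 5 (mod 7); 5·3 ≡ 1, so inverse 3.
N/11 = 21; 21 ≡ 10 (mod 11); 10·10 ≡ 1, so inverse 10.
x ≡ 0·77·2 + 1·33·3 + 5·21·10 = 1149.
1149 mod 231 = 225.

225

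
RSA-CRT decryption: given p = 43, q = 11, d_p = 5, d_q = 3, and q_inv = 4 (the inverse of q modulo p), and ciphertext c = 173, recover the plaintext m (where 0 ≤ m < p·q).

259

m₁ = c^(d_p) mod p: c ≡ 1 (mod 43), and 1^5 mod 43 = 1.
m₂ = c^(d_q) mod q: c ≡ 8 (mod 11), and 8^3 mod 11 = 6.
h = q_inv·(m₁ − m₂) mod p = 4·(1 − 6) mod 43 = 23.
m = m₂ + h·q = 6 + 23·11 = 259.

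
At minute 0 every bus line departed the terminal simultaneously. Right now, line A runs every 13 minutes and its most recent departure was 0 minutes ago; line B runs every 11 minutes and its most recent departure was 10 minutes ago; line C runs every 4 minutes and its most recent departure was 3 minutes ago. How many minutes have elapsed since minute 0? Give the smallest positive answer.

351

The moduli are pairwise coprime; N = 13·11·4 = 572.
N/13 = 44; 44 ≡ 5 (mod 13); 5·8 ≡ 1, so inverse 8.
N/11 = 52; 52 ≡ 8 (mod 11); 8·7 ≡ 1, so inverse 7.
N/4 = 143; 143 ≡ 3 (mod 4); 3·3 ≡ 1, so inverse 3.
t ≡ 0·44·8 + 10·52·7 + 3·143·3 = 4927.
4927 mod 572 = 351.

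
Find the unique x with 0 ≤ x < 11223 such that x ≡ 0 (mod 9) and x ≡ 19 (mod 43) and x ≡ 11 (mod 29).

The moduli are pairwise coprime; N = 9·43·29 = 11223.
N/9 = 1247; 1247 ≡ 5 (mod 9); 5·2 ≡ 1, so inverse 2.
N/43 = 261; 261 ≡ 3 (mod 43); 3·29 ≡ 1, so inverse 29.
N/29 = 387; 387 ≡ 10 (mod 29); 10·3 ≡ 1, so inverse 3.
x ≡ 0·1247·2 + 19·261·29 + 11·387·3 = 156582.
156582 mod 11223 = 10683.

10683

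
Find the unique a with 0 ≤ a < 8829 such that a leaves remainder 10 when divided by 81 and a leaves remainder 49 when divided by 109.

From a ≡ 10 (mod 81) write a = 10 + 81t. Substituting into a ≡ 49 (mod 109) gives 81t ≡ 39 (mod 109), and since 81⁻¹ ≡ 35 (mod 109), t ≡ 57. Hence a ≡ 10 + 81·57 = 4627 (mod 8829).

4627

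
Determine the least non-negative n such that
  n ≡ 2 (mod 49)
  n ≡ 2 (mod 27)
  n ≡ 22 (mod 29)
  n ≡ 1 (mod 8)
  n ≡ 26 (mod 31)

From n ≡ 2 (mod 49) write n = 2 + 49t. Substituting into n ≡ 2 (mod 27) gives 49t ≡ 0 (mod 27), and since 22⁻¹ ≡ 16 (mod 27), t ≡ 0. Hence n ≡ 2 + 49·0 = 2 (mod 1323).
From n ≡ 2 (mod 1323) write n = 2 + 1323t. Substituting into n ≡ 22 (mod 29) gives 1323t ≡ 20 (mod 29), and since 18⁻¹ ≡ 21 (mod 29), t ≡ 14. Hence n ≡ 2 + 1323·14 = 18524 (mod 38367).
From n ≡ 18524 (mod 38367) write n = 18524 + 38367t. Substituting into n ≡ 1 (mod 8) gives 38367t ≡ 5 (mod 8), and since 7⁻¹ ≡ 7 (mod 8), t ≡ 3. Hence n ≡ 18524 + 38367·3 = 133625 (mod 306936).
From n ≡ 133625 (mod 306936) write n = 133625 + 306936t. Substituting into n ≡ 26 (mod 31) gives 306936t ≡ 11 (mod 31), and since 5⁻¹ ≡ 25 (mod 31), t ≡ 27. Hence n ≡ 133625 + 306936·27 = 8420897 (mod 9515016).

8420897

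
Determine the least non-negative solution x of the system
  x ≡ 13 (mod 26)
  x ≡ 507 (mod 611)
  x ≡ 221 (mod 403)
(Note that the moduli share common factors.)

Combine the congruences pairwise.
gcd(26, 611) = 13 and 13 | (507 − 13), so the pair is consistent; merging gives x ≡ 507 (mod 1222), where 1222 = lcm(26, 611).
gcd(1222, 403) = 13 and 13 | (221 − 507), so the pair is consistent; merging gives x ≡ 11505 (mod 37882), where 37882 = lcm(1222, 403).
The solution is unique modulo lcm(26, 611, 403) = 37882.

11505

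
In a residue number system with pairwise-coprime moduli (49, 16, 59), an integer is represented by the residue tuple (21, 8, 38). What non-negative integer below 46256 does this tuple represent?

Combine the congruences pairwise.
From x ≡ 21 (mod 49) write x = 21 + 49t. Substituting into x ≡ 8 (mod 16) gives 49t ≡ 3 (mod 16), and since 1⁻¹ ≡ 1 (mod 16), t ≡ 3. Hence x ≡ 21 + 49·3 = 168 (mod 784).
From x ≡ 168 (mod 784) write x = 168 + 784t. Substituting into x ≡ 38 (mod 59) gives 784t ≡ 47 (mod 59), and since 17⁻¹ ≡ 7 (mod 59), t ≡ 34. Hence x ≡ 168 + 784·34 = 26824 (mod 46256).

26824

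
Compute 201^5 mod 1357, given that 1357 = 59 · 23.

Mod 59: 201 ≡ 24; 24^5 ≡ 43 (mod 59).
Mod 23: 201 ≡ 17; 17^5 ≡ 21 (mod 23).
Combine by CRT: x ≡ 43 (mod 59), x ≡ 21 (mod 23) ⇒ x ≡ 987 (mod 1357).

987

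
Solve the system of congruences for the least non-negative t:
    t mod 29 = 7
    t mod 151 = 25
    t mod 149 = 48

From t ≡ 7 (mod 29) write t = 7 + 29s. Substituting into t ≡ 25 (mod 151) gives 29s ≡ 18 (mod 151), and since 29⁻¹ ≡ 125 (mod 151), s ≡ 136. Hence t ≡ 7 + 29·136 = 3951 (mod 4379).
From t ≡ 3951 (mod 4379) write t = 3951 + 4379s. Substituting into t ≡ 48 (mod 149) gives 4379s ≡ 120 (mod 149), and since 58⁻¹ ≡ 18 (mod 149), s ≡ 74. Hence t ≡ 3951 + 4379·74 = 327997 (mod 652471).

327997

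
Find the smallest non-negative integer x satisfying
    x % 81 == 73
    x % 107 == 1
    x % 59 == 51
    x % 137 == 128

47426788

The moduli are pairwise coprime; N = 81·107·59·137 = 70055361.
N/81 = 864881; 864881 ≡ 44 (mod 81); 44·35 ≡ 1, so inverse 35.
N/107 = 654723; 654723 ≡ 97 (mod 107); 97·32 ≡ 1, so inverse 32.
N/59 = 1187379; 1187379 ≡ 4 (mod 59); 4·15 ≡ 1, so inverse 15.
N/137 = 511353; 511353 ≡ 69 (mod 137); 69·2 ≡ 1, so inverse 2.
x ≡ 73·864881·35 + 1·654723·32 + 51·1187379·15 + 128·511353·2 = 3269973394.
3269973394 mod 70055361 = 47426788.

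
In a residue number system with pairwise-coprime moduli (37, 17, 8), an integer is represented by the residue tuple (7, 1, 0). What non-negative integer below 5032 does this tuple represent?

4336

Combine the congruences pairwise.
From x ≡ 7 (mod 37) write x = 7 + 37t. Substituting into x ≡ 1 (mod 17) gives 37t ≡ 11 (mod 17), and since 3⁻¹ ≡ 6 (mod 17), t ≡ 15. Hence x ≡ 7 + 37·15 = 562 (mod 629).
From x ≡ 562 (mod 629) write x = 562 + 629t. Substituting into x ≡ 0 (mod 8) gives 629t ≡ 6 (mod 8), and since 5⁻¹ ≡ 5 (mod 8), t ≡ 6. Hence x ≡ 562 + 629·6 = 4336 (mod 5032).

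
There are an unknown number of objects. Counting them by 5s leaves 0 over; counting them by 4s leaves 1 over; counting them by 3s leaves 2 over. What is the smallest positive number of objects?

5

The moduli are pairwise coprime; M = 5·4·3 = 60.
M/5 = 12; 12 ≡ 2 (mod 5); 2·3 ≡ 1, so inverse 3.
M/4 = 15; 15 ≡ 3 (mod 4); 3·3 ≡ 1, so inverse 3.
M/3 = 20; 20 ≡ 2 (mod 3); 2·2 ≡ 1, so inverse 2.
N ≡ 0·12·3 + 1·15·3 + 2·20·2 = 125.
125 mod 60 = 5.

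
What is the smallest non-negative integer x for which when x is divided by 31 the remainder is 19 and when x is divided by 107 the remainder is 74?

1786

From x ≡ 19 (mod 31) write x = 19 + 31t. Substituting into x ≡ 74 (mod 107) gives 31t ≡ 55 (mod 107), and since 31⁻¹ ≡ 38 (mod 107), t ≡ 57. Hence x ≡ 19 + 31·57 = 1786 (mod 3317).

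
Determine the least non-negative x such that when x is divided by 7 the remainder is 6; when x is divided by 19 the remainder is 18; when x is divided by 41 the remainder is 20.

5186

From x ≡ 6 (mod 7) write x = 6 + 7t. Substituting into x ≡ 18 (mod 19) gives 7t ≡ 12 (mod 19), and since 7⁻¹ ≡ 11 (mod 19), t ≡ 18. Hence x ≡ 6 + 7·18 = 132 (mod 133).
From x ≡ 132 (mod 133) write x = 132 + 133t. Substituting into x ≡ 20 (mod 41) gives 133t ≡ 11 (mod 41), and since 10⁻¹ ≡ 37 (mod 41), t ≡ 38. Hence x ≡ 132 + 133·38 = 5186 (mod 5453).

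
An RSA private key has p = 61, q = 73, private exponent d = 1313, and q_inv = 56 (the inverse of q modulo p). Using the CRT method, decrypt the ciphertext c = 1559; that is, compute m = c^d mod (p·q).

1911

d_p = d mod (p−1) = 1313 mod 60 = 53; d_q = d mod (q−1) = 17.
m₁ = c^(d_p) mod p: c ≡ 34 (mod 61), and 34^53 mod 61 = 20.
m₂ = c^(d_q) mod q: c ≡ 26 (mod 73), and 26^17 mod 73 = 13.
h = q_inv·(m₁ − m₂) mod p = 56·(20 − 13) mod 61 = 26.
m = m₂ + h·q = 13 + 26·73 = 1911.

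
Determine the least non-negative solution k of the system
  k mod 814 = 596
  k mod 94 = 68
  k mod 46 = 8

Combine the congruences pairwise.
gcd(814, 94) = 2 and 2 | (68 − 596), so the pair is consistent; merging gives k ≡ 33156 (mod 38258), where 38258 = lcm(814, 94).
gcd(38258, 46) = 2 and 2 | (8 − 33156), so the pair is consistent; merging gives k ≡ 109672 (mod 879934), where 879934 = lcm(38258, 46).
The solution is unique modulo lcm(814, 94, 46) = 879934.

109672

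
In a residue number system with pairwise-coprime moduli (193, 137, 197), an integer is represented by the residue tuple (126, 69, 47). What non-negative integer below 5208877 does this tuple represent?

Combine the congruences pairwise.
From x ≡ 126 (mod 193) write x = 126 + 193t. Substituting into x ≡ 69 (mod 137) gives 193t ≡ 80 (mod 137), and since 56⁻¹ ≡ 115 (mod 137), t ≡ 21. Hence x ≡ 126 + 193·21 = 4179 (mod 26441).
From x ≡ 4179 (mod 26441) write x = 4179 + 26441t. Substituting into x ≡ 47 (mod 197) gives 26441t ≡ 5 (mod 197), and since 43⁻¹ ≡ 55 (mod 197), t ≡ 78. Hence x ≡ 4179 + 26441·78 = 2066577 (mod 5208877).

2066577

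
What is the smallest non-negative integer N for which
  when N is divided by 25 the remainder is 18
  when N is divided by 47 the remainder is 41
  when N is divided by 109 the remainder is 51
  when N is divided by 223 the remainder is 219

14392193

The moduli are pairwise coprime; M = 25·47·109·223 = 28560725.
M/25 = 1142429; 1142429 ≡ 4 (mod 25); 4·19 ≡ 1, so inverse 19.
M/47 = 607675; 607675 ≡ 12 (mod 47); 12·4 ≡ 1, so inverse 4.
M/109 = 262025; 262025 ≡ 98 (mod 109); 98·99 ≡ 1, so inverse 99.
M/223 = 128075; 128075 ≡ 73 (mod 223); 73·55 ≡ 1, so inverse 55.
N ≡ 18·1142429·19 + 41·607675·4 + 51·262025·99 + 219·128075·55 = 3355997018.
3355997018 mod 28560725 = 14392193.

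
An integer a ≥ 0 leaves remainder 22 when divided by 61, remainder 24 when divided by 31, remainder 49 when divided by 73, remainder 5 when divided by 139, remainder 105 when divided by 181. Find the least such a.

The moduli are pairwise coprime; N = 61·31·73·139·181 = 3473023837.
N/61 = 56934817; 56934817 ≡ 40 (mod 61); 40·29 ≡ 1, so inverse 29.
N/31 = 112033027; 112033027 ≡ 19 (mod 31); 19·18 ≡ 1, so inverse 18.
N/73 = 47575669; 47575669 ≡ 36 (mod 73); 36·71 ≡ 1, so inverse 71.
N/139 = 24985783; 24985783 ≡ 116 (mod 139); 116·6 ≡ 1, so inverse 6.
N/181 = 19187977; 19187977 ≡ 167 (mod 181); 167·168 ≡ 1, so inverse 168.
a ≡ 22·56934817·29 + 24·112033027·18 + 49·47575669·71 + 5·24985783·6 + 105·19187977·168 = 589463921131.
589463921131 mod 3473023837 = 2522892678.

2522892678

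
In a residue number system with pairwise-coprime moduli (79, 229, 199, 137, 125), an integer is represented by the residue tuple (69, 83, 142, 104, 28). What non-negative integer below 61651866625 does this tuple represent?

Combine the congruences pairwise.
From x ≡ 69 (mod 79) write x = 69 + 79t. Substituting into x ≡ 83 (mod 229) gives 79t ≡ 14 (mod 229), and since 79⁻¹ ≡ 29 (mod 229), t ≡ 177. Hence x ≡ 69 + 79·177 = 14052 (mod 18091).
From x ≡ 14052 (mod 18091) write x = 14052 + 18091t. Substituting into x ≡ 142 (mod 199) gives 18091t ≡ 20 (mod 199), and since 181⁻¹ ≡ 11 (mod 199), t ≡ 21. Hence x ≡ 14052 + 18091·21 = 393963 (mod 3600109).
From x ≡ 393963 (mod 3600109) write x = 393963 + 3600109t. Substituting into x ≡ 104 (mod 137) gives 3600109t ≡ 16 (mod 137), and since 23⁻¹ ≡ 6 (mod 137), t ≡ 96. Hence x ≡ 393963 + 3600109·96 = 346004427 (mod 493214933).
From x ≡ 346004427 (mod 493214933) write x = 346004427 + 493214933t. Substituting into x ≡ 28 (mod 125) gives 493214933t ≡ 101 (mod 125), and since 58⁻¹ ≡ 97 (mod 125), t ≡ 47. Hence x ≡ 346004427 + 493214933·47 = 23527106278 (mod 61651866625).

23527106278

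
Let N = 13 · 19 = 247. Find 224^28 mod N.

Mod 13: 224 ≡ 3; by Fermat, exponent reduces to 28 mod 12 = 4; 3^4 ≡ 3 (mod 13).
Mod 19: 224 ≡ 15; by Fermat, exponent reduces to 28 mod 18 = 10; 15^10 ≡ 4 (mod 19).
Combine by CRT: x ≡ 3 (mod 13), x ≡ 4 (mod 19) ⇒ x ≡ 42 (mod 247).

42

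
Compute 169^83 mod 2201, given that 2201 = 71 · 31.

1785

Mod 71: 169 ≡ 27; by Fermat, exponent reduces to 83 mod 70 = 13; 27^13 ≡ 10 (mod 71).
Mod 31: 169 ≡ 14; by Fermat, exponent reduces to 83 mod 30 = 23; 14^23 ≡ 18 (mod 31).
Combine by CRT: x ≡ 10 (mod 71), x ≡ 18 (mod 31) ⇒ x ≡ 1785 (mod 2201).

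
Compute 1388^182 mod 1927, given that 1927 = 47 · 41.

1071

Mod 47: 1388 ≡ 25; by Fermat, exponent reduces to 182 mod 46 = 44; 25^44 ≡ 37 (mod 47).
Mod 41: 1388 ≡ 35; by Fermat, exponent reduces to 182 mod 40 = 22; 35^22 ≡ 5 (mod 41).
Combine by CRT: x ≡ 37 (mod 47), x ≡ 5 (mod 41) ⇒ x ≡ 1071 (mod 1927).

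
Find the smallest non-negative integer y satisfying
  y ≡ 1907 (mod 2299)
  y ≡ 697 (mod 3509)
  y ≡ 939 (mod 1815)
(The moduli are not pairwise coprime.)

204219

Combine the congruences pairwise.
gcd(2299, 3509) = 121 and 121 | (697 − 1907), so the pair is consistent; merging gives y ≡ 4206 (mod 66671), where 66671 = lcm(2299, 3509).
gcd(66671, 1815) = 121 and 121 | (939 − 4206), so the pair is consistent; merging gives y ≡ 204219 (mod 1000065), where 1000065 = lcm(66671, 1815).
The solution is unique modulo lcm(2299, 3509, 1815) = 1000065.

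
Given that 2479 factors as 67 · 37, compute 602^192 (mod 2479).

1

Mod 67: 602 ≡ 66; by Fermat, exponent reduces to 192 mod 66 = 60; 66^60 ≡ 1 (mod 67).
Mod 37: 602 ≡ 10; by Fermat, exponent reduces to 192 mod 36 = 12; 10^12 ≡ 1 (mod 37).
Combine by CRT: x ≡ 1 (mod 67), x ≡ 1 (mod 37) ⇒ x ≡ 1 (mod 2479).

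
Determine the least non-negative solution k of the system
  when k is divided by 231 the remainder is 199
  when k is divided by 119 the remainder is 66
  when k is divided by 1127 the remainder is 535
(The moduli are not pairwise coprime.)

534733

Combine the congruences pairwise.
gcd(231, 119) = 7 and 7 | (66 − 199), so the pair is consistent; merging gives k ≡ 661 (mod 3927), where 3927 = lcm(231, 119).
gcd(3927, 1127) = 7 and 7 | (535 − 661), so the pair is consistent; merging gives k ≡ 534733 (mod 632247), where 632247 = lcm(3927, 1127).
The solution is unique modulo lcm(231, 119, 1127) = 632247.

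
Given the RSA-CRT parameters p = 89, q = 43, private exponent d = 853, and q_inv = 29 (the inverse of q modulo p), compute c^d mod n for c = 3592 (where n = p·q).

d_p = d mod (p−1) = 853 mod 88 = 61; d_q = d mod (q−1) = 13.
m₁ = c^(d_p) mod p: c ≡ 32 (mod 89), and 32^61 mod 89 = 78.
m₂ = c^(d_q) mod q: c ≡ 23 (mod 43), and 23^13 mod 43 = 24.
h = q_inv·(m₁ − m₂) mod p = 29·(78 − 24) mod 89 = 53.
m = m₂ + h·q = 24 + 53·43 = 2303.

2303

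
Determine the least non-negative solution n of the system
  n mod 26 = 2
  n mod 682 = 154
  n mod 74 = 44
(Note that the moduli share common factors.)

Combine the congruences pairwise.
gcd(26, 682) = 2 and 2 | (154 − 2), so the pair is consistent; merging gives n ≡ 3564 (mod 8866), where 8866 = lcm(26, 682).
gcd(8866, 74) = 2 and 2 | (44 − 3564), so the pair is consistent; merging gives n ≡ 30162 (mod 328042), where 328042 = lcm(8866, 74).
The solution is unique modulo lcm(26, 682, 74) = 328042.

30162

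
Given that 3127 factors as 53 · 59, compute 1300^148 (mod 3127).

2116

Mod 53: 1300 ≡ 28; by Fermat, exponent reduces to 148 mod 52 = 44; 28^44 ≡ 49 (mod 53).
Mod 59: 1300 ≡ 2; by Fermat, exponent reduces to 148 mod 58 = 32; 2^32 ≡ 51 (mod 59).
Combine by CRT: x ≡ 49 (mod 53), x ≡ 51 (mod 59) ⇒ x ≡ 2116 (mod 3127).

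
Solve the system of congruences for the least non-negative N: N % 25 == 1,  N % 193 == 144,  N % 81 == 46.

Combine the congruences pairwise.
From N ≡ 1 (mod 25) write N = 1 + 25t. Substituting into N ≡ 144 (mod 193) gives 25t ≡ 143 (mod 193), and since 25⁻¹ ≡ 139 (mod 193), t ≡ 191. Hence N ≡ 1 + 25·191 = 4776 (mod 4825).
From N ≡ 4776 (mod 4825) write N = 4776 + 4825t. Substituting into N ≡ 46 (mod 81) gives 4825t ≡ 49 (mod 81), and since 46⁻¹ ≡ 37 (mod 81), t ≡ 31. Hence N ≡ 4776 + 4825·31 = 154351 (mod 390825).

154351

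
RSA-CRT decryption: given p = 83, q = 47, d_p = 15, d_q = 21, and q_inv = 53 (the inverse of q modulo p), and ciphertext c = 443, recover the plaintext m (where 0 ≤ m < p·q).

m₁ = c^(d_p) mod p: c ≡ 28 (mod 83), and 28^15 mod 83 = 78.
m₂ = c^(d_q) mod q: c ≡ 20 (mod 47), and 20^21 mod 47 = 45.
h = q_inv·(m₁ − m₂) mod p = 53·(78 − 45) mod 83 = 6.
m = m₂ + h·q = 45 + 6·47 = 327.

327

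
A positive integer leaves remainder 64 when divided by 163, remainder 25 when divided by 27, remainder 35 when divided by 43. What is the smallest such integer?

The moduli are pairwise coprime; N = 163·27·43 = 189243.
N/163 = 1161; 1161 ≡ 20 (mod 163); 20·106 ≡ 1, so inverse 106.
N/27 = 7009; 7009 ≡ 16 (mod 27); 16·22 ≡ 1, so inverse 22.
N/43 = 4401; 4401 ≡ 15 (mod 43); 15·23 ≡ 1, so inverse 23.
x ≡ 64·1161·106 + 25·7009·22 + 35·4401·23 = 15273979.
15273979 mod 189243 = 134539.

134539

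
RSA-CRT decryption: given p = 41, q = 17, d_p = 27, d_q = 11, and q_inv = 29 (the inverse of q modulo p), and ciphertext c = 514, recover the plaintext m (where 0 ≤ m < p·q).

m₁ = c^(d_p) mod p: c ≡ 22 (mod 41), and 22^27 mod 41 = 30.
m₂ = c^(d_q) mod q: c ≡ 4 (mod 17), and 4^11 mod 17 = 13.
h = q_inv·(m₁ − m₂) mod p = 29·(30 − 13) mod 41 = 1.
m = m₂ + h·q = 13 + 1·17 = 30.

30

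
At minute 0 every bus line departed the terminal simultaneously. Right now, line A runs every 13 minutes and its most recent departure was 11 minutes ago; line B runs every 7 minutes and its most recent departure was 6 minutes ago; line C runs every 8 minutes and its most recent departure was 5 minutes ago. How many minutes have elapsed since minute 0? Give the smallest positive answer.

349

The moduli are pairwise coprime; N = 13·7·8 = 728.
N/13 = 56; 56 ≡ 4 (mod 13); 4·10 ≡ 1, so inverse 10.
N/7 = 104; 104 ≡ 6 (mod 7); 6·6 ≡ 1, so inverse 6.
N/8 = 91; 91 ≡ 3 (mod 8); 3·3 ≡ 1, so inverse 3.
t ≡ 11·56·10 + 6·104·6 + 5·91·3 = 11269.
11269 mod 728 = 349.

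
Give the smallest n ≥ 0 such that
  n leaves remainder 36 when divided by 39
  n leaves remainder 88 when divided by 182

Combine the congruences pairwise.
gcd(39, 182) = 13 and 13 | (88 − 36), so the pair is consistent; merging gives n ≡ 270 (mod 546), where 546 = lcm(39, 182).
The solution is unique modulo lcm(39, 182) = 546.

270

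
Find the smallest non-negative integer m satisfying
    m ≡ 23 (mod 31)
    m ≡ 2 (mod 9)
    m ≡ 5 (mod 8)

The moduli are pairwise coprime; N = 31·9·8 = 2232.
N/31 = 72; 72 ≡ 10 (mod 31); 10·28 ≡ 1, so inverse 28.
N/9 = 248; 248 ≡ 5 (mod 9); 5·2 ≡ 1, so inverse 2.
N/8 = 279; 279 ≡ 7 (mod 8); 7·7 ≡ 1, so inverse 7.
m ≡ 23·72·28 + 2·248·2 + 5·279·7 = 57125.
57125 mod 2232 = 1325.

1325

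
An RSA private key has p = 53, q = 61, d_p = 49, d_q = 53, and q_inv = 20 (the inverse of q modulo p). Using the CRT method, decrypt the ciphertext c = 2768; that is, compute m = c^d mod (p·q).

m₁ = c^(d_p) mod p: c ≡ 12 (mod 53), and 12^49 mod 53 = 5.
m₂ = c^(d_q) mod q: c ≡ 23 (mod 61), and 23^53 mod 61 = 33.
h = q_inv·(m₁ − m₂) mod p = 20·(5 − 33) mod 53 = 23.
m = m₂ + h·q = 33 + 23·61 = 1436.

1436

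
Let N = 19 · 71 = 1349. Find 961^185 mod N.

Mod 19: 961 ≡ 11; by Fermat, exponent reduces to 185 mod 18 = 5; 11^5 ≡ 7 (mod 19).
Mod 71: 961 ≡ 38; by Fermat, exponent reduces to 185 mod 70 = 45; 38^45 ≡ 45 (mod 71).
Combine by CRT: x ≡ 7 (mod 19), x ≡ 45 (mod 71) ⇒ x ≡ 45 (mod 1349).

45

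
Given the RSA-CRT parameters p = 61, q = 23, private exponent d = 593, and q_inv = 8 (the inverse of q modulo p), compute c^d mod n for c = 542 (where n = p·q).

d_p = d mod (p−1) = 593 mod 60 = 53; d_q = d mod (q−1) = 21.
m₁ = c^(d_p) mod p: c ≡ 54 (mod 61), and 54^53 mod 61 = 17.
m₂ = c^(d_q) mod q: c ≡ 13 (mod 23), and 13^21 mod 23 = 16.
h = q_inv·(m₁ − m₂) mod p = 8·(17 − 16) mod 61 = 8.
m = m₂ + h·q = 16 + 8·23 = 200.

200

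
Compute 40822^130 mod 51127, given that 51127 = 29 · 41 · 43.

Mod 29: 40822 ≡ 19; by Fermat, exponent reduces to 130 mod 28 = 18; 19^18 ≡ 5 (mod 29).
Mod 41: 40822 ≡ 27; by Fermat, exponent reduces to 130 mod 40 = 10; 27^10 ≡ 32 (mod 41).
Mod 43: 40822 ≡ 15; by Fermat, exponent reduces to 130 mod 42 = 4; 15^4 ≡ 14 (mod 43).
Combine by CRT: x ≡ 5 (mod 29), x ≡ 32 (mod 41), x ≡ 14 (mod 43) ⇒ x ≡ 14505 (mod 51127).

14505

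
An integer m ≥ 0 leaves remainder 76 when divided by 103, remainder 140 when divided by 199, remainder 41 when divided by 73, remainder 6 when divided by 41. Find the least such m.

13828650

From m ≡ 76 (mod 103) write m = 76 + 103t. Substituting into m ≡ 140 (mod 199) gives 103t ≡ 64 (mod 199), and since 103⁻¹ ≡ 114 (mod 199), t ≡ 132. Hence m ≡ 76 + 103·132 = 13672 (mod 20497).
From m ≡ 13672 (mod 20497) write m = 13672 + 20497t. Substituting into m ≡ 41 (mod 73) gives 20497t ≡ 20 (mod 73), and since 57⁻¹ ≡ 41 (mod 73), t ≡ 17. Hence m ≡ 13672 + 20497·17 = 362121 (mod 1496281).
From m ≡ 362121 (mod 1496281) write m = 362121 + 1496281t. Substituting into m ≡ 6 (mod 41) gives 1496281t ≡ 38 (mod 41), and since 27⁻¹ ≡ 38 (mod 41), t ≡ 9. Hence m ≡ 362121 + 1496281·9 = 13828650 (mod 61347521).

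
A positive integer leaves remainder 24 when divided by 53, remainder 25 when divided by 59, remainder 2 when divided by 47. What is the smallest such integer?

127701

The moduli are pairwise coprime; N = 53·59·47 = 146969.
N/53 = 2773; 2773 ≡ 17 (mod 53); 17·25 ≡ 1, so inverse 25.
N/59 = 2491; 2491 ≡ 13 (mod 59); 13·50 ≡ 1, so inverse 50.
N/47 = 3127; 3127 ≡ 25 (mod 47); 25·32 ≡ 1, so inverse 32.
k ≡ 24·2773·25 + 25·2491·50 + 2·3127·32 = 4977678.
4977678 mod 146969 = 127701.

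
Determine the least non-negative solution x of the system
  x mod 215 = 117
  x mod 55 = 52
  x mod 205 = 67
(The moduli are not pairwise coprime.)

gcd(215, 55) = 5 and 5 | (52 − 117), so the pair is consistent; merging gives x ≡ 547 (mod 2365), where 2365 = lcm(215, 55).
gcd(2365, 205) = 5 and 5 | (67 − 547), so the pair is consistent; merging gives x ≡ 43117 (mod 96965), where 96965 = lcm(2365, 205).
The solution is unique modulo lcm(215, 55, 205) = 96965.

43117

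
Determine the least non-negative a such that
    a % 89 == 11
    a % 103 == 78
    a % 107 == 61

763720

Combine the congruences pairwise.
From a ≡ 11 (mod 89) write a = 11 + 89t. Substituting into a ≡ 78 (mod 103) gives 89t ≡ 67 (mod 103), and since 89⁻¹ ≡ 22 (mod 103), t ≡ 32. Hence a ≡ 11 + 89·32 = 2859 (mod 9167).
From a ≡ 2859 (mod 9167) write a = 2859 + 9167t. Substituting into a ≡ 61 (mod 107) gives 9167t ≡ 91 (mod 107), and since 72⁻¹ ≡ 55 (mod 107), t ≡ 83. Hence a ≡ 2859 + 9167·83 = 763720 (mod 980869).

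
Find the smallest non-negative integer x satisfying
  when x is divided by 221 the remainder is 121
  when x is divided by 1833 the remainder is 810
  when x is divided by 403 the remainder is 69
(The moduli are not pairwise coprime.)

gcd(221, 1833) = 13 and 13 | (810 − 121), so the pair is consistent; merging gives x ≡ 6309 (mod 31161), where 31161 = lcm(221, 1833).
gcd(31161, 403) = 13 and 13 | (69 − 6309), so the pair is consistent; merging gives x ≡ 442563 (mod 965991), where 965991 = lcm(31161, 403).
The solution is unique modulo lcm(221, 1833, 403) = 965991.

442563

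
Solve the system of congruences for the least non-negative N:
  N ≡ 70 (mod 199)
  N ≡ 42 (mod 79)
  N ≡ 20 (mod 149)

From N ≡ 70 (mod 199) write N = 70 + 199t. Substituting into N ≡ 42 (mod 79) gives 199t ≡ 51 (mod 79), and since 41⁻¹ ≡ 27 (mod 79), t ≡ 34. Hence N ≡ 70 + 199·34 = 6836 (mod 15721).
From N ≡ 6836 (mod 15721) write N = 6836 + 15721t. Substituting into N ≡ 20 (mod 149) gives 15721t ≡ 38 (mod 149), and since 76⁻¹ ≡ 100 (mod 149), t ≡ 75. Hence N ≡ 6836 + 15721·75 = 1185911 (mod 2342429).

1185911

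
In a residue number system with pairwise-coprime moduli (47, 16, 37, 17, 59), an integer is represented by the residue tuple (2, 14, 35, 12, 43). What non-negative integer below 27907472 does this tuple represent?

11312526

The moduli are pairwise coprime; N = 47·16·37·17·59 = 27907472.
N/47 = 593776; 593776 ≡ 25 (mod 47); 25·32 ≡ 1, so inverse 32.
N/16 = 1744217; 1744217 ≡ 9 (mod 16); 9·9 ≡ 1, so inverse 9.
N/37 = 754256; 754256 ≡ 11 (mod 37); 11·27 ≡ 1, so inverse 27.
N/17 = 1641616; 1641616 ≡ 11 (mod 17); 11·14 ≡ 1, so inverse 14.
N/59 = 473008; 473008 ≡ 5 (mod 59); 5·12 ≡ 1, so inverse 12.
x ≡ 2·593776·32 + 14·1744217·9 + 35·754256·27 + 12·1641616·14 + 43·473008·12 = 1490408542.
1490408542 mod 27907472 = 11312526.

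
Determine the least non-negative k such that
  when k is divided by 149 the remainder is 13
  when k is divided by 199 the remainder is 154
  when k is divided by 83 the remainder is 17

The moduli are pairwise coprime; N = 149·199·83 = 2461033.
N/149 = 16517; 16517 ≡ 127 (mod 149); 127·88 ≡ 1, so inverse 88.
N/199 = 12367; 12367 ≡ 29 (mod 199); 29·151 ≡ 1, so inverse 151.
N/83 = 29651; 29651 ≡ 20 (mod 83); 20·54 ≡ 1, so inverse 54.
k ≡ 13·16517·88 + 154·12367·151 + 17·29651·54 = 333697284.
333697284 mod 2461033 = 1457829.

1457829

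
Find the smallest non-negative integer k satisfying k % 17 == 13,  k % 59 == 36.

From k ≡ 13 (mod 17) write k = 13 + 17t. Substituting into k ≡ 36 (mod 59) gives 17t ≡ 23 (mod 59), and since 17⁻¹ ≡ 7 (mod 59), t ≡ 43. Hence k ≡ 13 + 17·43 = 744 (mod 1003).

744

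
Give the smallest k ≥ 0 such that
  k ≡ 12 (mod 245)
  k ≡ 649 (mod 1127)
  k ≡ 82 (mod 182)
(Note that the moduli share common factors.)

134762

Combine the congruences pairwise.
gcd(245, 1127) = 49 and 49 | (649 − 12), so the pair is consistent; merging gives k ≡ 5157 (mod 5635), where 5635 = lcm(245, 1127).
gcd(5635, 182) = 7 and 7 | (82 − 5157), so the pair is consistent; merging gives k ≡ 134762 (mod 146510), where 146510 = lcm(5635, 182).
The solution is unique modulo lcm(245, 1127, 182) = 146510.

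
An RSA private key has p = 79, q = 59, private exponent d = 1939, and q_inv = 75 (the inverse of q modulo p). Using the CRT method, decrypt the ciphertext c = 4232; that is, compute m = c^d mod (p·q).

1466

d_p = d mod (p−1) = 1939 mod 78 = 67; d_q = d mod (q−1) = 25.
m₁ = c^(d_p) mod p: c ≡ 45 (mod 79), and 45^67 mod 79 = 44.
m₂ = c^(d_q) mod q: c ≡ 43 (mod 59), and 43^25 mod 59 = 50.
h = q_inv·(m₁ − m₂) mod p = 75·(44 − 50) mod 79 = 24.
m = m₂ + h·q = 50 + 24·59 = 1466.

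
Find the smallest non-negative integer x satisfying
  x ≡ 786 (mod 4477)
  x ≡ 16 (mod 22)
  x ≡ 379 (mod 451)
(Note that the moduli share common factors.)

Combine the congruences pairwise.
gcd(4477, 22) = 11 and 11 | (16 − 786), so the pair is consistent; merging gives x ≡ 786 (mod 8954), where 8954 = lcm(4477, 22).
gcd(8954, 451) = 11 and 11 | (379 − 786), so the pair is consistent; merging gives x ≡ 117188 (mod 367114), where 367114 = lcm(8954, 451).
The solution is unique modulo lcm(4477, 22, 451) = 367114.

117188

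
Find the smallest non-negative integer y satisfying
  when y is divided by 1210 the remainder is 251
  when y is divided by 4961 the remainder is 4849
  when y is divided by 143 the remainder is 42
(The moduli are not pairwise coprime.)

14771

gcd(1210, 4961) = 121 and 121 | (4849 − 251), so the pair is consistent; merging gives y ≡ 14771 (mod 49610), where 49610 = lcm(1210, 4961).
gcd(49610, 143) = 11 and 11 | (42 − 14771), so the pair is consistent; merging gives y ≡ 14771 (mod 644930), where 644930 = lcm(49610, 143).
The solution is unique modulo lcm(1210, 4961, 143) = 644930.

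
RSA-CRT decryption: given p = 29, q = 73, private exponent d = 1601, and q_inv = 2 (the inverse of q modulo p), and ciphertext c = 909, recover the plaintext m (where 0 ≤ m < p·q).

472

d_p = d mod (p−1) = 1601 mod 28 = 5; d_q = d mod (q−1) = 17.
m₁ = c^(d_p) mod p: c ≡ 10 (mod 29), and 10^5 mod 29 = 8.
m₂ = c^(d_q) mod q: c ≡ 33 (mod 73), and 33^17 mod 73 = 34.
h = q_inv·(m₁ − m₂) mod p = 2·(8 − 34) mod 29 = 6.
m = m₂ + h·q = 34 + 6·73 = 472.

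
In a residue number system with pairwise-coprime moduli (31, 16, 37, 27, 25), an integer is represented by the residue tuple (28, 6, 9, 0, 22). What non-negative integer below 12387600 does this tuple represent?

The moduli are pairwise coprime; N = 31·16·37·27·25 = 12387600.
N/31 = 399600; 399600 ≡ 10 (mod 31); 10·28 ≡ 1, so inverse 28.
N/16 = 774225; 774225 ≡ 1 (mod 16), inverse 1.
N/37 = 334800; 334800 ≡ 24 (mod 37); 24·17 ≡ 1, so inverse 17.
N/27 = 458800; 458800 ≡ 16 (mod 27); 16·22 ≡ 1, so inverse 22.
N/25 = 495504; 495504 ≡ 4 (mod 25); 4·19 ≡ 1, so inverse 19.
x ≡ 28·399600·28 + 6·774225·1 + 9·334800·17 + 0·458800·22 + 22·495504·19 = 576276822.
576276822 mod 12387600 = 6447222.

6447222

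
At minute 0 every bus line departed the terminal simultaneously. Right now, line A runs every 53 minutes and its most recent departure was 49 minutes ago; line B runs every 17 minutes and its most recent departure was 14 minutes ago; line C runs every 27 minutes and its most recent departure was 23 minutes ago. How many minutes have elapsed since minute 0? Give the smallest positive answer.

The moduli are pairwise coprime; N = 53·17·27 = 24327.
N/53 = 459; 459 ≡ 35 (mod 53); 35·50 ≡ 1, so inverse 50.
N/17 = 1431; 1431 ≡ 3 (mod 17); 3·6 ≡ 1, so inverse 6.
N/27 = 901; 901 ≡ 10 (mod 27); 10·19 ≡ 1, so inverse 19.
t ≡ 49·459·50 + 14·1431·6 + 23·901·19 = 1638491.
1638491 mod 24327 = 8582.

8582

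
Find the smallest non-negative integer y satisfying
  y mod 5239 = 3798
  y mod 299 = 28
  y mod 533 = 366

gcd(5239, 299) = 13 and 13 | (28 − 3798), so the pair is consistent; merging gives y ≡ 98100 (mod 120497), where 120497 = lcm(5239, 299).
gcd(120497, 533) = 13 and 13 | (366 − 98100), so the pair is consistent; merging gives y ≡ 4435992 (mod 4940377), where 4940377 = lcm(120497, 533).
The solution is unique modulo lcm(5239, 299, 533) = 4940377.

4435992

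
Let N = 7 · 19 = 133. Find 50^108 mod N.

Mod 7: 50 ≡ 1; since 6 | 108, by Fermat 1^108 ≡ 1 (mod 7).
Mod 19: 50 ≡ 12; since 18 | 108, by Fermat 12^108 ≡ 1 (mod 19).
Combine by CRT: x ≡ 1 (mod 7), x ≡ 1 (mod 19) ⇒ x ≡ 1 (mod 133).

1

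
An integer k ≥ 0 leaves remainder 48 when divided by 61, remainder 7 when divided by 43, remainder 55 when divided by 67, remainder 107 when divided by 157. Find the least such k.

From k ≡ 48 (mod 61) write k = 48 + 61t. Substituting into k ≡ 7 (mod 43) gives 61t ≡ 2 (mod 43), and since 18⁻¹ ≡ 12 (mod 43), t ≡ 24. Hence k ≡ 48 + 61·24 = 1512 (mod 2623).
From k ≡ 1512 (mod 2623) write k = 1512 + 2623t. Substituting into k ≡ 55 (mod 67) gives 2623t ≡ 17 (mod 67), and since 10⁻¹ ≡ 47 (mod 67), t ≡ 62. Hence k ≡ 1512 + 2623·62 = 164138 (mod 175741).
From k ≡ 164138 (mod 175741) write k = 164138 + 175741t. Substituting into k ≡ 107 (mod 157) gives 175741t ≡ 34 (mod 157), and since 58⁻¹ ≡ 111 (mod 157), t ≡ 6. Hence k ≡ 164138 + 175741·6 = 1218584 (mod 27591337).

1218584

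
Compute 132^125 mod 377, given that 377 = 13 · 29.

136

Mod 13: 132 ≡ 2; by Fermat, exponent reduces to 125 mod 12 = 5; 2^5 ≡ 6 (mod 13).
Mod 29: 132 ≡ 16; by Fermat, exponent reduces to 125 mod 28 = 13; 16^13 ≡ 20 (mod 29).
Combine by CRT: x ≡ 6 (mod 13), x ≡ 20 (mod 29) ⇒ x ≡ 136 (mod 377).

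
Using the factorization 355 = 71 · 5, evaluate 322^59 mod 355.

Mod 71: 322 ≡ 38; 38^59 ≡ 12 (mod 71).
Mod 5: 322 ≡ 2; by Fermat, exponent reduces to 59 mod 4 = 3; 2^3 ≡ 3 (mod 5).
Combine by CRT: x ≡ 12 (mod 71), x ≡ 3 (mod 5) ⇒ x ≡ 83 (mod 355).

83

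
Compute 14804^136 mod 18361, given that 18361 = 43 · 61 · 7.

Mod 43: 14804 ≡ 12; by Fermat, exponent reduces to 136 mod 42 = 10; 12^10 ≡ 38 (mod 43).
Mod 61: 14804 ≡ 42; by Fermat, exponent reduces to 136 mod 60 = 16; 42^16 ≡ 42 (mod 61).
Mod 7: 14804 ≡ 6; by Fermat, exponent reduces to 136 mod 6 = 4; 6^4 ≡ 1 (mod 7).
Combine by CRT: x ≡ 38 (mod 43), x ≡ 42 (mod 61), x ≡ 1 (mod 7) ⇒ x ≡ 2360 (mod 18361).

2360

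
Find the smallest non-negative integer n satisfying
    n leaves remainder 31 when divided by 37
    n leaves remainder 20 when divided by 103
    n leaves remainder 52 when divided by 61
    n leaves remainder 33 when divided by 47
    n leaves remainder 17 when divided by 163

The moduli are pairwise coprime; M = 37·103·61·47·163 = 1780960331.
M/37 = 48134063; 48134063 ≡ 23 (mod 37); 23·29 ≡ 1, so inverse 29.
M/103 = 17290877; 17290877 ≡ 61 (mod 103); 61·76 ≡ 1, so inverse 76.
M/61 = 29196071; 29196071 ≡ 7 (mod 61); 7·35 ≡ 1, so inverse 35.
M/47 = 37892773; 37892773 ≡ 10 (mod 47); 10·33 ≡ 1, so inverse 33.
M/163 = 10926137; 10926137 ≡ 84 (mod 163); 84·33 ≡ 1, so inverse 33.
n ≡ 31·48134063·29 + 20·17290877·76 + 52·29196071·35 + 33·37892773·33 + 17·10926137·33 = 170086297551.
170086297551 mod 1780960331 = 895066106.

895066106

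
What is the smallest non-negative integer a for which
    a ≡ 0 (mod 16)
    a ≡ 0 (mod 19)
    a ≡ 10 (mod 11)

912

The moduli are pairwise coprime; N = 16·19·11 = 3344.
N/16 = 209; 209 ≡ 1 (mod 16), inverse 1.
N/19 = 176; 176 ≡ 5 (mod 19); 5·4 ≡ 1, so inverse 4.
N/11 = 304; 304 ≡ 7 (mod 11); 7·8 ≡ 1, so inverse 8.
a ≡ 0·209·1 + 0·176·4 + 10·304·8 = 24320.
24320 mod 3344 = 912.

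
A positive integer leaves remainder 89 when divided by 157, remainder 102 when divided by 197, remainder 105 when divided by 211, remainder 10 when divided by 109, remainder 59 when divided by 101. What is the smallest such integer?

From t ≡ 89 (mod 157) write t = 89 + 157s. Substituting into t ≡ 102 (mod 197) gives 157s ≡ 13 (mod 197), and since 157⁻¹ ≡ 64 (mod 197), s ≡ 44. Hence t ≡ 89 + 157·44 = 6997 (mod 30929).
From t ≡ 6997 (mod 30929) write t = 6997 + 30929s. Substituting into t ≡ 105 (mod 211) gives 30929s ≡ 71 (mod 211), and since 123⁻¹ ≡ 199 (mod 211), s ≡ 203. Hence t ≡ 6997 + 30929·203 = 6285584 (mod 6526019).
From t ≡ 6285584 (mod 6526019) write t = 6285584 + 6526019s. Substituting into t ≡ 10 (mod 109) gives 6526019s ≡ 20 (mod 109), and since 80⁻¹ ≡ 15 (mod 109), s ≡ 82. Hence t ≡ 6285584 + 6526019·82 = 541419142 (mod 711336071).
From t ≡ 541419142 (mod 711336071) write t = 541419142 + 711336071s. Substituting into t ≡ 59 (mod 101) gives 711336071s ≡ 2 (mod 101), and since 40⁻¹ ≡ 48 (mod 101), s ≡ 96. Hence t ≡ 541419142 + 711336071·96 = 68829681958 (mod 71844943171).

68829681958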